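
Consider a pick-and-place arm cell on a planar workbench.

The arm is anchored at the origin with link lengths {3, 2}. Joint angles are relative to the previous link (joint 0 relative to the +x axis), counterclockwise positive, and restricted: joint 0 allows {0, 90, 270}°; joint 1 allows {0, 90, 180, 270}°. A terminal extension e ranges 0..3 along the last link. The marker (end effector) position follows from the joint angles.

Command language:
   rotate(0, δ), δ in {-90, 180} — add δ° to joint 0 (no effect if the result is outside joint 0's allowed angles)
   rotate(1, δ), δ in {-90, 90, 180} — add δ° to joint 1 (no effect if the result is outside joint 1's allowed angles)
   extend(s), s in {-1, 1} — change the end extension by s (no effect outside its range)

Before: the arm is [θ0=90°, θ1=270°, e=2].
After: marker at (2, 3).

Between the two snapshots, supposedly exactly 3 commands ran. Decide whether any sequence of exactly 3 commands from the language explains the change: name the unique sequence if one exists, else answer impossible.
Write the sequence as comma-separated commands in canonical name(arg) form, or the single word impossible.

initial: [θ0=90°, θ1=270°, e=2]
t=1 extend(-1) ⇒ [θ0=90°, θ1=270°, e=1]
t=2 extend(-1) ⇒ [θ0=90°, θ1=270°, e=0]
t=3 extend(-1) ⇒ [θ0=90°, θ1=270°, e=0]
no rival 3-sequence matches.

extend(-1), extend(-1), extend(-1)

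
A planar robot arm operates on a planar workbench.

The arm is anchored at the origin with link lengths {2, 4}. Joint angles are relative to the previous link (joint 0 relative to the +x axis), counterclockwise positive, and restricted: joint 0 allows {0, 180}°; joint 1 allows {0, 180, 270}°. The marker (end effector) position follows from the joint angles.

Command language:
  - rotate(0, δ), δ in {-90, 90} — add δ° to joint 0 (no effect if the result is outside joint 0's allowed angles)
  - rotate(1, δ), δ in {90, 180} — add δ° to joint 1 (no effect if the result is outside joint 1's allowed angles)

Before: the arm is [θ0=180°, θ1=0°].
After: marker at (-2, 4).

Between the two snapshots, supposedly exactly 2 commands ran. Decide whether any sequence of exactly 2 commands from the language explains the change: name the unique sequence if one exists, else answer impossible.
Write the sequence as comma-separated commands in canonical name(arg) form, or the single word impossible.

key: running rotate(1, 90) before rotate(1, 180) would end elsewhere — order is forced
initial: [θ0=180°, θ1=0°]
step 1 (rotate(1, 180)): [θ0=180°, θ1=180°]
step 2 (rotate(1, 90)): [θ0=180°, θ1=270°]
all 16 alternatives checked — unique.

rotate(1, 180), rotate(1, 90)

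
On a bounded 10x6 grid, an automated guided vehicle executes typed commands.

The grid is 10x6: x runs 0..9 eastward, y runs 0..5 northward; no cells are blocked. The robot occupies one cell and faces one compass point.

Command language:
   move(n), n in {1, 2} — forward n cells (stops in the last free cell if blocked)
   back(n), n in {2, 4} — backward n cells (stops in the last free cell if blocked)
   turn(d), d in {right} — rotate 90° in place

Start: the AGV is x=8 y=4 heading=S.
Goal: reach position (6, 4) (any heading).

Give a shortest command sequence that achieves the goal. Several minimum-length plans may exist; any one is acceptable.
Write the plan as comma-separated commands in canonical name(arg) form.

begin: x=8 y=4 heading=S
step 1 (turn(right)): x=8 y=4 heading=W
step 2 (move(2)): x=6 y=4 heading=W
shorter routes all fall short; 2 is best.

turn(right), move(2)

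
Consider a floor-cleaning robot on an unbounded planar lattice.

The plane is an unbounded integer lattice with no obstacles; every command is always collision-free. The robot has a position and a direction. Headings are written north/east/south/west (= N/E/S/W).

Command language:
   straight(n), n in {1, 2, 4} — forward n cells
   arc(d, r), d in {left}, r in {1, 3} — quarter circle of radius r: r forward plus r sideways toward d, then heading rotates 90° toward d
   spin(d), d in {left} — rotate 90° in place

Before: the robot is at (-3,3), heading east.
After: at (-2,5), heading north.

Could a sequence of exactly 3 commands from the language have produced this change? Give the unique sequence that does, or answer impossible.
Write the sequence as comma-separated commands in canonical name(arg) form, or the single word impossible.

straight(1), spin(left), straight(2)

key: order matters: swapping straight(1) and straight(2) lands elsewhere
begin: at (-3,3), heading east
t=1 straight(1) ⇒ at (-2,3), heading east
t=2 spin(left) ⇒ at (-2,3), heading north
t=3 straight(2) ⇒ at (-2,5), heading north
all 216 alternatives checked — unique.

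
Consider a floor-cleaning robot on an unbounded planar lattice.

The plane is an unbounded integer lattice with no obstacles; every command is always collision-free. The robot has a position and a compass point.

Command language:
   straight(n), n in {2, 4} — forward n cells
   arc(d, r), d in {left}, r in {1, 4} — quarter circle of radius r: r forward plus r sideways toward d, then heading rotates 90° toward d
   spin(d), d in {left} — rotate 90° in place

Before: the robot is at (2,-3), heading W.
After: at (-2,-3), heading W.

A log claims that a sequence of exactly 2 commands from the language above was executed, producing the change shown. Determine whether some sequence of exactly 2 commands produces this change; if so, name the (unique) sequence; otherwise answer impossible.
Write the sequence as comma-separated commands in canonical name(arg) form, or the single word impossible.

key: heading stays W — no command in the sequence turns
begin: at (2,-3), heading W
t=1 straight(2) ⇒ at (0,-3), heading W
t=2 straight(2) ⇒ at (-2,-3), heading W
all 25 alternatives checked — unique.

straight(2), straight(2)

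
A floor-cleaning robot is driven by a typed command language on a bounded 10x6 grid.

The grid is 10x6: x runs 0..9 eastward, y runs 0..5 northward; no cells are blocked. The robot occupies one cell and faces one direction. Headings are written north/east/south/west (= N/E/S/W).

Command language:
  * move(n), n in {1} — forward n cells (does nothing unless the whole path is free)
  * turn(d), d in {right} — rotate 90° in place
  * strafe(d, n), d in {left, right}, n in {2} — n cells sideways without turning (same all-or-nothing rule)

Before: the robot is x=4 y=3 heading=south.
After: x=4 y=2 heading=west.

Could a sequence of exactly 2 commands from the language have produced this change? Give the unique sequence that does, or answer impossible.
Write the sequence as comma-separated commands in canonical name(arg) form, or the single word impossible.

key: running turn(right) before move(1) would end elsewhere — order is forced
t0: x=4 y=3 heading=south
[1] after move(1): x=4 y=2 heading=south
[2] after turn(right): x=4 y=2 heading=west
no other 2-command option fits: unique.

move(1), turn(right)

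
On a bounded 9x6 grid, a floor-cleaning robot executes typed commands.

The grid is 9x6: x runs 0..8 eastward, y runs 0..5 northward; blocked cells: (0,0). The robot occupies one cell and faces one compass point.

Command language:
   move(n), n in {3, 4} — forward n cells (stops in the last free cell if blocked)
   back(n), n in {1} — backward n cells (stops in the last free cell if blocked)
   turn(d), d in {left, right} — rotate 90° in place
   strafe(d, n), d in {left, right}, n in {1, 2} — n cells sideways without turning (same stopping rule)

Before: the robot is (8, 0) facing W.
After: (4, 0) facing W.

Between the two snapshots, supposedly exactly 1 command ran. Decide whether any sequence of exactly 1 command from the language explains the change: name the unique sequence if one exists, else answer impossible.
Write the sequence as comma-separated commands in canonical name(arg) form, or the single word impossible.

key: still facing W — the one step turns nothing
begin: (8, 0) facing W
1. move(4) → (4, 0) facing W
no rival 1-sequence matches.

move(4)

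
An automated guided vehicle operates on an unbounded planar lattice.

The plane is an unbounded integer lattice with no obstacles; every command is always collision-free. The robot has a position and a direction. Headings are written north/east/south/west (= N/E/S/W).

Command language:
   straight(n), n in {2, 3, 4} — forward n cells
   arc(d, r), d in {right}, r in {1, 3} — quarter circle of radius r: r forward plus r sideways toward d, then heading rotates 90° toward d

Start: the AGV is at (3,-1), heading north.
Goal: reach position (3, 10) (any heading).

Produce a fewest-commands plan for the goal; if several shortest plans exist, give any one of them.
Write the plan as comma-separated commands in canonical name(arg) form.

start: at (3,-1), heading north
t=1 straight(3) ⇒ at (3,2), heading north
t=2 straight(4) ⇒ at (3,6), heading north
t=3 straight(4) ⇒ at (3,10), heading north
shorter routes all fall short; 3 is best.

straight(3), straight(4), straight(4)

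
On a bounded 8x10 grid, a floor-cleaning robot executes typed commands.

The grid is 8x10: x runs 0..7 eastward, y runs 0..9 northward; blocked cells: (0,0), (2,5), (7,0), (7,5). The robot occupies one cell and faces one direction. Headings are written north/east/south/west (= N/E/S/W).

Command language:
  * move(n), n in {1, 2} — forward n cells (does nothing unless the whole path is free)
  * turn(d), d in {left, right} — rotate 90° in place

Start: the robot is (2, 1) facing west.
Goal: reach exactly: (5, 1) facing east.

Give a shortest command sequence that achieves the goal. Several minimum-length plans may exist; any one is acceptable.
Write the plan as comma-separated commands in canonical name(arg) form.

turn(left), turn(left), move(1), move(2)

begin: (2, 1) facing west
[1] after turn(left): (2, 1) facing south
[2] after turn(left): (2, 1) facing east
[3] after move(1): (3, 1) facing east
[4] after move(2): (5, 1) facing east
nothing shorter than 4 reaches the goal.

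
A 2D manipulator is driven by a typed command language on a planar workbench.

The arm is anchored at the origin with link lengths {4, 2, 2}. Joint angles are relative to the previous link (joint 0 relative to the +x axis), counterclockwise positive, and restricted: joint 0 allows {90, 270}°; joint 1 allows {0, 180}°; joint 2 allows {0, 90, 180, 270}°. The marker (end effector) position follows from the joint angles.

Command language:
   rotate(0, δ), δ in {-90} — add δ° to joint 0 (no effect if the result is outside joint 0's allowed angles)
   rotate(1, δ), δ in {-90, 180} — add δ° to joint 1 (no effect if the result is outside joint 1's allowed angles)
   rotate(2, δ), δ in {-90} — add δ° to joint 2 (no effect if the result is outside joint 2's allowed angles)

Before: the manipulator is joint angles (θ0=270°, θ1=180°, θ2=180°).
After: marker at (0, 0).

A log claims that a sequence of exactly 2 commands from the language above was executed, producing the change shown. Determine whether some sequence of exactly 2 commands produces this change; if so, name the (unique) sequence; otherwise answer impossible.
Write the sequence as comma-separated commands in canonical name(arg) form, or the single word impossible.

initial: joint angles (θ0=270°, θ1=180°, θ2=180°)
[1] after rotate(2, -90): joint angles (θ0=270°, θ1=180°, θ2=90°)
[2] after rotate(2, -90): joint angles (θ0=270°, θ1=180°, θ2=0°)
all 16 alternatives checked — unique.

rotate(2, -90), rotate(2, -90)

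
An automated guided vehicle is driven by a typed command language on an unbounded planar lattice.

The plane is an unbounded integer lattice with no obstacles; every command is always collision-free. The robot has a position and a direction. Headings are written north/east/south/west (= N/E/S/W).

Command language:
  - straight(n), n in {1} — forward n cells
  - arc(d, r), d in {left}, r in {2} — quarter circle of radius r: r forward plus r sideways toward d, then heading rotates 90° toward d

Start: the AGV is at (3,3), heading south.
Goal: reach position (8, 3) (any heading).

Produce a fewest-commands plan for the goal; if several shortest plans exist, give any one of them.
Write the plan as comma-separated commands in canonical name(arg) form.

arc(left, 2), straight(1), arc(left, 2)

t0: at (3,3), heading south
[1] after arc(left, 2): at (5,1), heading east
[2] after straight(1): at (6,1), heading east
[3] after arc(left, 2): at (8,3), heading north
shorter routes all fall short; 3 is best.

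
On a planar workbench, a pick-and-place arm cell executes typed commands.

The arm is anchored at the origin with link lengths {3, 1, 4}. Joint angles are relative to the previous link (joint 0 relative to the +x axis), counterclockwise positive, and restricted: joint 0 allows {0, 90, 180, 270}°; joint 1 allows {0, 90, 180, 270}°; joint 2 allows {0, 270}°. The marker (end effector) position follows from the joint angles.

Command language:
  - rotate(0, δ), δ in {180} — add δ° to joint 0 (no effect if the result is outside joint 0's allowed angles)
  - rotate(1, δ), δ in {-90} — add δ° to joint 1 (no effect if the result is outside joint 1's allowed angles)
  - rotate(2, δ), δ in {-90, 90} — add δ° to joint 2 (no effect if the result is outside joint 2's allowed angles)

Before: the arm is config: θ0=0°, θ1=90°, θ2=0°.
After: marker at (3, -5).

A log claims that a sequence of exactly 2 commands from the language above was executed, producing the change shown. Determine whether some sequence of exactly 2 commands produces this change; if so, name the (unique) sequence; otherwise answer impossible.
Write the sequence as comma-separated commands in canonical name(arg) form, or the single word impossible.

rotate(1, -90), rotate(1, -90)

begin: config: θ0=0°, θ1=90°, θ2=0°
1. rotate(1, -90) → config: θ0=0°, θ1=0°, θ2=0°
2. rotate(1, -90) → config: θ0=0°, θ1=270°, θ2=0°
all 16 alternatives checked — unique.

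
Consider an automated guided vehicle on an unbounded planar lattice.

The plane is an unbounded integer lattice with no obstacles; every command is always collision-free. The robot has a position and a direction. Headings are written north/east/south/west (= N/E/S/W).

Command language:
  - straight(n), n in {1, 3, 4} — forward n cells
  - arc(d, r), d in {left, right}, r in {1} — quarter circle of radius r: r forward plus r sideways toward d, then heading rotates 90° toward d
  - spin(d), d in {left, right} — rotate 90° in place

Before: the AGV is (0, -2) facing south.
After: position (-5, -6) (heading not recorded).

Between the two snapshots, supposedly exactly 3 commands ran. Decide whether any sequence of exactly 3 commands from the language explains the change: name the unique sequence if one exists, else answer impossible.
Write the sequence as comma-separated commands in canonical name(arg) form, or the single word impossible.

straight(3), arc(right, 1), straight(4)

key: running straight(4) before straight(3) would end elsewhere — order is forced
start: (0, -2) facing south
step 1 (straight(3)): (0, -5) facing south
step 2 (arc(right, 1)): (-1, -6) facing west
step 3 (straight(4)): (-5, -6) facing west
no rival 3-sequence matches.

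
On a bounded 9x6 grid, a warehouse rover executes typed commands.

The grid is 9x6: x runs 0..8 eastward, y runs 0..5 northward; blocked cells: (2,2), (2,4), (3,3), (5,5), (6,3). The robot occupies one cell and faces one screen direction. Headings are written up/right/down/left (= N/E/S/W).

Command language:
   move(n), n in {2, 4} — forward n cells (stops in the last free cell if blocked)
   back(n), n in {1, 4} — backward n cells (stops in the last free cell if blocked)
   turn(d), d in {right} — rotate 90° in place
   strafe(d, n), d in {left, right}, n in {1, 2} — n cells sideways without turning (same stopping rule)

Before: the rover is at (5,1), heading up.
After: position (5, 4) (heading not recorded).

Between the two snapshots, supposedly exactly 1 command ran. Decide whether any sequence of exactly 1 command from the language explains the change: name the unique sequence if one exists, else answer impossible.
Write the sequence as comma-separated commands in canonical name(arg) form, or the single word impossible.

key: move(4) is stopped early by the blocked cell at (5,5)
from: at (5,1), heading up
1. move(4) → at (5,4), heading up
all 9 alternatives checked — unique.

move(4)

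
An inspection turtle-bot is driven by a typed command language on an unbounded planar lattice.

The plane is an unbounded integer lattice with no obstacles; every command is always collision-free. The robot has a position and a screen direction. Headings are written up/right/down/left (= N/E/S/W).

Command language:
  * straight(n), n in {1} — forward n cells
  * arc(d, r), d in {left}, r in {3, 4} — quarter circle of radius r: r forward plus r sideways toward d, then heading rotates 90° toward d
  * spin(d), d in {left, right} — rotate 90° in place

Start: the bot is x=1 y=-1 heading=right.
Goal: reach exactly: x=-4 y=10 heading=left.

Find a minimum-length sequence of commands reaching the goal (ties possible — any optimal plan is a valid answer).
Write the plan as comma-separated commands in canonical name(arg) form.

t0: x=1 y=-1 heading=right
1. arc(left, 3) → x=4 y=2 heading=up
2. arc(left, 4) → x=0 y=6 heading=left
3. spin(right) → x=0 y=6 heading=up
4. arc(left, 4) → x=-4 y=10 heading=left
nothing shorter than 4 reaches the goal.

arc(left, 3), arc(left, 4), spin(right), arc(left, 4)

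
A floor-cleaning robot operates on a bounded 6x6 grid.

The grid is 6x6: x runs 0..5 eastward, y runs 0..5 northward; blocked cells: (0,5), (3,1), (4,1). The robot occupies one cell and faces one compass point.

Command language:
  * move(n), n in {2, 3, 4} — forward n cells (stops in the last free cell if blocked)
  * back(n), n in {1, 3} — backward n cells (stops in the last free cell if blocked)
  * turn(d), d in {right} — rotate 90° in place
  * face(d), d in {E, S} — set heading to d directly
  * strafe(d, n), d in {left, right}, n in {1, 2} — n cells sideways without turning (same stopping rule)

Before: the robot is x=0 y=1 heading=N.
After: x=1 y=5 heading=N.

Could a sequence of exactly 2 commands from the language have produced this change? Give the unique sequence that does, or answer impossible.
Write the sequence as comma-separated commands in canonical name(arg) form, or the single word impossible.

strafe(right, 1), move(4)

key: running move(4) before strafe(right, 1) would end elsewhere — order is forced
start: x=0 y=1 heading=N
step 1 (strafe(right, 1)): x=1 y=1 heading=N
step 2 (move(4)): x=1 y=5 heading=N
no rival 2-sequence matches.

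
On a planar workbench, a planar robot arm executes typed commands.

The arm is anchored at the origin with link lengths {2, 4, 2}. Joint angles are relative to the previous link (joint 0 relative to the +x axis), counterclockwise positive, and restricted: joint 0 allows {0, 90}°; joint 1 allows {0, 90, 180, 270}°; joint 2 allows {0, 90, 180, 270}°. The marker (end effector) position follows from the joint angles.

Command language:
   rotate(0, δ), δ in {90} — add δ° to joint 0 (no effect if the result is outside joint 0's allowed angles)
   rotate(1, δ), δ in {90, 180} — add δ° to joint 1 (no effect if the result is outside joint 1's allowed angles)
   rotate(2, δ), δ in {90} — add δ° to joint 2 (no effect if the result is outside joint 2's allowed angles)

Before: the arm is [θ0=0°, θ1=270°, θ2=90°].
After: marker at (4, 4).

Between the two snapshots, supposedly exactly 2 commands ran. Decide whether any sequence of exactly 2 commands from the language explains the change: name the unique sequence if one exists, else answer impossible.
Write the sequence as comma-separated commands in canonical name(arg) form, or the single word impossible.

rotate(0, 90), rotate(0, 90)

initial: [θ0=0°, θ1=270°, θ2=90°]
[1] after rotate(0, 90): [θ0=90°, θ1=270°, θ2=90°]
[2] after rotate(0, 90): [θ0=90°, θ1=270°, θ2=90°]
uniquely the one of 16 2-step routes that fits.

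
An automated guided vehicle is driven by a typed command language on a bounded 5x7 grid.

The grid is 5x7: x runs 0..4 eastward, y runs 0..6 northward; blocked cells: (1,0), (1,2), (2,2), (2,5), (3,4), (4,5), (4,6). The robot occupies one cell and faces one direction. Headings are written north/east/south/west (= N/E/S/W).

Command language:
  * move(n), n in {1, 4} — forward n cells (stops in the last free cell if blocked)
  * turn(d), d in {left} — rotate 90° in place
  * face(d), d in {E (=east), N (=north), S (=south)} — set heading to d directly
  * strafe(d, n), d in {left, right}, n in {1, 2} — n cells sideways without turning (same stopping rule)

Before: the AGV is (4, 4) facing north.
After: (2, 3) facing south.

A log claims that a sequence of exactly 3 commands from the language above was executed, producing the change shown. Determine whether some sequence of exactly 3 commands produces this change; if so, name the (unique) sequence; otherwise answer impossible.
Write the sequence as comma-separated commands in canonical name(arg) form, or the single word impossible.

key: position moved to (2,3) AND the heading swung to S — translation plus rotation needed
from: (4, 4) facing north
step 1 (face(S)): (4, 4) facing south
step 2 (move(1)): (4, 3) facing south
step 3 (strafe(right, 2)): (2, 3) facing south
all 1000 alternatives checked — unique.

face(S), move(1), strafe(right, 2)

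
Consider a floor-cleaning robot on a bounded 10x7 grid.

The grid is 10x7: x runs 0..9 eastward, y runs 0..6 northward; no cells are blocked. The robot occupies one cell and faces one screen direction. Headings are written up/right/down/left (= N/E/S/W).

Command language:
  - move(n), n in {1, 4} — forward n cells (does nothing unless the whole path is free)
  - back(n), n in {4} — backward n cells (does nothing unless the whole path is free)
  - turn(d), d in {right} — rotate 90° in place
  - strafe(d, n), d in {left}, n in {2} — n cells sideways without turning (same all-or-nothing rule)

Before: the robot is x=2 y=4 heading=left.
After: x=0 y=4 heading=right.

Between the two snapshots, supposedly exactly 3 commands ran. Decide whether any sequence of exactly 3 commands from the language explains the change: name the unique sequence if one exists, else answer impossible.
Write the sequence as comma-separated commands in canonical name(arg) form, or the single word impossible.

key: cell and facing (now E) both changed — the 3 commands mix motion and turning
begin: x=2 y=4 heading=left
step 1 (turn(right)): x=2 y=4 heading=up
step 2 (strafe(left, 2)): x=0 y=4 heading=up
step 3 (turn(right)): x=0 y=4 heading=right
all 125 alternatives checked — unique.

turn(right), strafe(left, 2), turn(right)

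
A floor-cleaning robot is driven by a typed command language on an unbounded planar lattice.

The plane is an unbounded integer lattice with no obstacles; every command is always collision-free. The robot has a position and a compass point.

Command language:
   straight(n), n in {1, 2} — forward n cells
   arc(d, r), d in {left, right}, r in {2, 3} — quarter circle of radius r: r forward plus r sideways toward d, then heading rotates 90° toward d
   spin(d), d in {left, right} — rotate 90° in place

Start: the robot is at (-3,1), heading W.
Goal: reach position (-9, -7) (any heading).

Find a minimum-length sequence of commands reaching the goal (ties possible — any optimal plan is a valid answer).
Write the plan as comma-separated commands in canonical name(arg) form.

begin: at (-3,1), heading W
[1] after arc(left, 3): at (-6,-2), heading S
[2] after straight(2): at (-6,-4), heading S
[3] after arc(right, 3): at (-9,-7), heading W
no 2-step plan works, so 3 is optimal.

arc(left, 3), straight(2), arc(right, 3)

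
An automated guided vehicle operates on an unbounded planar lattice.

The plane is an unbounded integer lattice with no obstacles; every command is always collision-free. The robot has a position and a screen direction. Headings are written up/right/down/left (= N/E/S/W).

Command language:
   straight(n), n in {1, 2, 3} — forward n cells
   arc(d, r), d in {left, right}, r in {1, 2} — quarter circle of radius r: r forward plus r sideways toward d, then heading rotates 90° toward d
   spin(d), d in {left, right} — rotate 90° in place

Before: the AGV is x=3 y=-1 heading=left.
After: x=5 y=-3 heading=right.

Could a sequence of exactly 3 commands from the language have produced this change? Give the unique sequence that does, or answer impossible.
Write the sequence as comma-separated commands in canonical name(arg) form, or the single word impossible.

key: running straight(2) before arc(left, 1) would end elsewhere — order is forced
start: x=3 y=-1 heading=left
[1] after arc(left, 1): x=2 y=-2 heading=down
[2] after arc(left, 1): x=3 y=-3 heading=right
[3] after straight(2): x=5 y=-3 heading=right
uniquely the one of 729 3-step routes that fits.

arc(left, 1), arc(left, 1), straight(2)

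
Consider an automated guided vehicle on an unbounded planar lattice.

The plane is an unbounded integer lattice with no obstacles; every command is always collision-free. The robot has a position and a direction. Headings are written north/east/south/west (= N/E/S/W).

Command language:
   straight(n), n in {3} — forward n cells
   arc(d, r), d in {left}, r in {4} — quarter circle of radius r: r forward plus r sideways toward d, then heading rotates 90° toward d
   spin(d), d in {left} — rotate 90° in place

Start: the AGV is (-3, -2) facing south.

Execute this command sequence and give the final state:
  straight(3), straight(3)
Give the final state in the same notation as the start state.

(-3, -8) facing south

t0: (-3, -2) facing south
step 1 (straight(3)): (-3, -5) facing south
step 2 (straight(3)): (-3, -8) facing south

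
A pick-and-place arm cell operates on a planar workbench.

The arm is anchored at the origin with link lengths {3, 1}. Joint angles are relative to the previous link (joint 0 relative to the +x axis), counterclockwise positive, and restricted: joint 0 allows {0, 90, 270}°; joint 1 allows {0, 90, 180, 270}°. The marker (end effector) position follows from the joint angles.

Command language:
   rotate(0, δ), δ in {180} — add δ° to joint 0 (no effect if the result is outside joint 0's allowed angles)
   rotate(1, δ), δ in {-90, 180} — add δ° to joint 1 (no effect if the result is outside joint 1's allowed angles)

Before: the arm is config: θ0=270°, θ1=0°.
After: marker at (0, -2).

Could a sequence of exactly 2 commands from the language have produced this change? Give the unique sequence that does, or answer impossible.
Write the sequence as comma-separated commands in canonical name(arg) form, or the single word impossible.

t0: config: θ0=270°, θ1=0°
1. rotate(1, -90) → config: θ0=270°, θ1=270°
2. rotate(1, -90) → config: θ0=270°, θ1=180°
no rival 2-sequence matches.

rotate(1, -90), rotate(1, -90)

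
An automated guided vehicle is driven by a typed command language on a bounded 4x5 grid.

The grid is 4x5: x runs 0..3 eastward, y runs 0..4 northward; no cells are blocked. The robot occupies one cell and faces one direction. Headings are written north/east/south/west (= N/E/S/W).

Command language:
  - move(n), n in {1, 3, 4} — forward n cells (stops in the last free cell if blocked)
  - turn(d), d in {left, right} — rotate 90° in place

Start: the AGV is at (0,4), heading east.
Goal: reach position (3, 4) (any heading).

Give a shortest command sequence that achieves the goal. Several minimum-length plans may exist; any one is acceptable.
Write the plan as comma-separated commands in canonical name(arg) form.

move(4)

begin: at (0,4), heading east
[1] after move(4): at (3,4), heading east
no 0-step plan works, so 1 is optimal.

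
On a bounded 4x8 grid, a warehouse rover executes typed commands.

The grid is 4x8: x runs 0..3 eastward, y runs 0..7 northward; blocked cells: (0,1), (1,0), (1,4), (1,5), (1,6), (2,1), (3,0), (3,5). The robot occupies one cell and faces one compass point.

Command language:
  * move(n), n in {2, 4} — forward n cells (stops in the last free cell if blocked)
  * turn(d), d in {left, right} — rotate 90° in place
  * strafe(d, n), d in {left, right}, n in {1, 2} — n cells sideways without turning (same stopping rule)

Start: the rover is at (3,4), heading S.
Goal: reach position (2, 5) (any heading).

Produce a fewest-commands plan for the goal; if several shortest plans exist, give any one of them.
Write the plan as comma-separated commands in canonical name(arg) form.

strafe(right, 2), turn(right), strafe(right, 1)

start: at (3,4), heading S
[1] after strafe(right, 2): at (2,4), heading S
[2] after turn(right): at (2,4), heading W
[3] after strafe(right, 1): at (2,5), heading W
nothing shorter than 3 reaches the goal.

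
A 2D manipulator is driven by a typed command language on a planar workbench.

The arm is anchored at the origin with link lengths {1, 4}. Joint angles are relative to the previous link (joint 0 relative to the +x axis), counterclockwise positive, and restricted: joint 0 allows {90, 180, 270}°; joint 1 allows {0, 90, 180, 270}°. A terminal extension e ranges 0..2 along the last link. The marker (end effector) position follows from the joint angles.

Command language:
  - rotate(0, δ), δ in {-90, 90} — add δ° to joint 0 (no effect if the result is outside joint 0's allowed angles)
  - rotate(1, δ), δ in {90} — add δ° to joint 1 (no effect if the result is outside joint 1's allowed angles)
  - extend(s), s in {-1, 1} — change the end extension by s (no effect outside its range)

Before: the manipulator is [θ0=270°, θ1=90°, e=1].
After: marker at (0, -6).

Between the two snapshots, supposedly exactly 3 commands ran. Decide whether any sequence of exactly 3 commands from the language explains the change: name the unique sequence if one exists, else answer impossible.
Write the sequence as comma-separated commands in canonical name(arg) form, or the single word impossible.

initial: [θ0=270°, θ1=90°, e=1]
1. rotate(1, 90) → [θ0=270°, θ1=180°, e=1]
2. rotate(1, 90) → [θ0=270°, θ1=270°, e=1]
3. rotate(1, 90) → [θ0=270°, θ1=0°, e=1]
all 125 alternatives checked — unique.

rotate(1, 90), rotate(1, 90), rotate(1, 90)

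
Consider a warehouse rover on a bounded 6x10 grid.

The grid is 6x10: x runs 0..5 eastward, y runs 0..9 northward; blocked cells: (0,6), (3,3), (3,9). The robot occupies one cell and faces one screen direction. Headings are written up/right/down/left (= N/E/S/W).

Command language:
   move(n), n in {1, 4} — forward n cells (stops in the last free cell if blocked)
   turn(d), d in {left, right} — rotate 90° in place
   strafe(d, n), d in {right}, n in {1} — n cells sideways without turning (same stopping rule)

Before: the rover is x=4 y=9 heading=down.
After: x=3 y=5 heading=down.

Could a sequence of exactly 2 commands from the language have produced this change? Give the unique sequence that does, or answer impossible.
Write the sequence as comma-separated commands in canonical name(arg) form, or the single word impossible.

key: heading stays S — no command in the sequence turns
begin: x=4 y=9 heading=down
step 1 (move(4)): x=4 y=5 heading=down
step 2 (strafe(right, 1)): x=3 y=5 heading=down
all 25 alternatives checked — unique.

move(4), strafe(right, 1)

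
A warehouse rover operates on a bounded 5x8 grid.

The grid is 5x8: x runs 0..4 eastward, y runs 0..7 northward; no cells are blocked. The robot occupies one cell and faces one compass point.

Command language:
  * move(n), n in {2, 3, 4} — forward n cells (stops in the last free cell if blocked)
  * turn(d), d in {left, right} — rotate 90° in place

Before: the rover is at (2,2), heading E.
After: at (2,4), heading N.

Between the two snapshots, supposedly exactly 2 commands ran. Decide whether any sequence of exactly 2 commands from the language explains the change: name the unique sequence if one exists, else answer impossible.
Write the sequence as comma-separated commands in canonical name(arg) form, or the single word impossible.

key: running move(2) before turn(left) would end elsewhere — order is forced
initial: at (2,2), heading E
1. turn(left) → at (2,2), heading N
2. move(2) → at (2,4), heading N
all 25 alternatives checked — unique.

turn(left), move(2)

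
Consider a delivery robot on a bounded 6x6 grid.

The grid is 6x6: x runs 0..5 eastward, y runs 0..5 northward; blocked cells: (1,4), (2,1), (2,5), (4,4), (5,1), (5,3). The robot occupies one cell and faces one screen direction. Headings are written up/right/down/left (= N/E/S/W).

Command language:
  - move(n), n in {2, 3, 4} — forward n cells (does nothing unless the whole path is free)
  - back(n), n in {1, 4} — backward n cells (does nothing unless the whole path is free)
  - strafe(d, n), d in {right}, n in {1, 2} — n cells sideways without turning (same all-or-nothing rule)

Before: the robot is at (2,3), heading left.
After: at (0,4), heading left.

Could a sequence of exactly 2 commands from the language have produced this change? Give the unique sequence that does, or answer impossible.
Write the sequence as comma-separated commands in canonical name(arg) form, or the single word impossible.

move(2), strafe(right, 1)

key: still facing W at the end — nothing in the sequence rotates
t0: at (2,3), heading left
t=1 move(2) ⇒ at (0,3), heading left
t=2 strafe(right, 1) ⇒ at (0,4), heading left
uniquely the one of 49 2-step routes that fits.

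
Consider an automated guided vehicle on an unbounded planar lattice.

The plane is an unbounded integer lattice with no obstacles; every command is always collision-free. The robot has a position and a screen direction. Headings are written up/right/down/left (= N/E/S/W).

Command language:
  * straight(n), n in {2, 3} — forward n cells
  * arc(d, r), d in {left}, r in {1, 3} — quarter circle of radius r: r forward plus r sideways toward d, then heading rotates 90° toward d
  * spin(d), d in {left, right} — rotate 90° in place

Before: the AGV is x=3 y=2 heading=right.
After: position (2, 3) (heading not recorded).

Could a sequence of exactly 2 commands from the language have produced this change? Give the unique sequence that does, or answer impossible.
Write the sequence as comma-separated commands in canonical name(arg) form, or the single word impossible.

spin(left), arc(left, 1)

key: running arc(left, 1) before spin(left) would end elsewhere — order is forced
t0: x=3 y=2 heading=right
step 1 (spin(left)): x=3 y=2 heading=up
step 2 (arc(left, 1)): x=2 y=3 heading=left
uniquely the one of 36 2-step routes that fits.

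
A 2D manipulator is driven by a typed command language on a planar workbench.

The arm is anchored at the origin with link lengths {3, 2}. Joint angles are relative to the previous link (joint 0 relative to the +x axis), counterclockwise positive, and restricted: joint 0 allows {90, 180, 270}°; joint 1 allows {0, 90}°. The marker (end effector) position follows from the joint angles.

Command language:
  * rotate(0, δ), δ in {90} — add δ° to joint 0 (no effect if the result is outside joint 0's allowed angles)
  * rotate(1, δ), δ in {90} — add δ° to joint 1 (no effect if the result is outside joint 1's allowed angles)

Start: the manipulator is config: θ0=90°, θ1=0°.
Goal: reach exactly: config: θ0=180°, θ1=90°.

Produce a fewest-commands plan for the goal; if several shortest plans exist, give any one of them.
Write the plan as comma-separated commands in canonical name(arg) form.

rotate(1, 90), rotate(0, 90)

start: config: θ0=90°, θ1=0°
step 1 (rotate(1, 90)): config: θ0=90°, θ1=90°
step 2 (rotate(0, 90)): config: θ0=180°, θ1=90°
shorter routes all fall short; 2 is best.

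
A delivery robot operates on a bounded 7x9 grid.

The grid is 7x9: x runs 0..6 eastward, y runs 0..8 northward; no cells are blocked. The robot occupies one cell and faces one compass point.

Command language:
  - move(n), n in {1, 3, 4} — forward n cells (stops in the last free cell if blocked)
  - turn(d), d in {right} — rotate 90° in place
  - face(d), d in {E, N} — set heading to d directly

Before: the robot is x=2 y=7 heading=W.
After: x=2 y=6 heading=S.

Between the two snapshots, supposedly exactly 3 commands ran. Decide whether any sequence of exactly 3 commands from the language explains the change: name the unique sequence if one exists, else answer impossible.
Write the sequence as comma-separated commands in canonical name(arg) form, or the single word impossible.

key: cell and facing (now S) both changed — the 3 commands mix motion and turning
from: x=2 y=7 heading=W
step 1 (face(E)): x=2 y=7 heading=E
step 2 (turn(right)): x=2 y=7 heading=S
step 3 (move(1)): x=2 y=6 heading=S
all 216 alternatives checked — unique.

face(E), turn(right), move(1)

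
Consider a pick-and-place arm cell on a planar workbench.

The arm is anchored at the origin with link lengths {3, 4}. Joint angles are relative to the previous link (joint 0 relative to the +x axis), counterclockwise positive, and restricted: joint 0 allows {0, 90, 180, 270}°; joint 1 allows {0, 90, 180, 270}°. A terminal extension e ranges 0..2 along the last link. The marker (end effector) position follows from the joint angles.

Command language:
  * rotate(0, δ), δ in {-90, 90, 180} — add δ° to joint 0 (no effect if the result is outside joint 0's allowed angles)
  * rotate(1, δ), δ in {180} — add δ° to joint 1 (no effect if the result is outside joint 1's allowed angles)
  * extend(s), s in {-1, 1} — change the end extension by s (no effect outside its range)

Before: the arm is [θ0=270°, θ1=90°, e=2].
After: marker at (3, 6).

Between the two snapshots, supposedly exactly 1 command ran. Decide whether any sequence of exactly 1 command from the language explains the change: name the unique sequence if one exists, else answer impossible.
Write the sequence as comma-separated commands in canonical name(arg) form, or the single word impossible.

initial: [θ0=270°, θ1=90°, e=2]
t=1 rotate(0, 90) ⇒ [θ0=0°, θ1=90°, e=2]
all 6 alternatives checked — unique.

rotate(0, 90)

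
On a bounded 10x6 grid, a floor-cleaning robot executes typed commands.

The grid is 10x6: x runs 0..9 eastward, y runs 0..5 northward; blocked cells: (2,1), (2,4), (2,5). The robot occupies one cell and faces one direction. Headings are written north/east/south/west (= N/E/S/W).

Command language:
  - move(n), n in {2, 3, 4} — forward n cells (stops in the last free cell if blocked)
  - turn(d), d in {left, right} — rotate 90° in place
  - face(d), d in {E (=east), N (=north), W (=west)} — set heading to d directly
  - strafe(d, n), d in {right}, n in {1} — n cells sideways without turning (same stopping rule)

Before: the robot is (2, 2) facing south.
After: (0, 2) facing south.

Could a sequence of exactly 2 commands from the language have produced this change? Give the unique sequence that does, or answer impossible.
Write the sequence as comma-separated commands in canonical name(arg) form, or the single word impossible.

key: heading stays S — no command in the sequence turns
from: (2, 2) facing south
[1] after strafe(right, 1): (1, 2) facing south
[2] after strafe(right, 1): (0, 2) facing south
all 81 alternatives checked — unique.

strafe(right, 1), strafe(right, 1)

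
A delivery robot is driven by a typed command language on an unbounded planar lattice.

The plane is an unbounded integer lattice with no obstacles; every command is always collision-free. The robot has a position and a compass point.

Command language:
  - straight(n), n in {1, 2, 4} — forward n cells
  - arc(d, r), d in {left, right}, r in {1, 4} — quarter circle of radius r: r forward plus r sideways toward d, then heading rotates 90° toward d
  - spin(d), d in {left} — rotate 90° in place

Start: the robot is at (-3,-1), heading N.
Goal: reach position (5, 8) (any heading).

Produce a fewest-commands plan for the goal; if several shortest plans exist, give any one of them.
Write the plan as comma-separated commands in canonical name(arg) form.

t0: at (-3,-1), heading N
t=1 straight(1) ⇒ at (-3,0), heading N
t=2 arc(right, 4) ⇒ at (1,4), heading E
t=3 arc(left, 4) ⇒ at (5,8), heading N
shorter routes all fall short; 3 is best.

straight(1), arc(right, 4), arc(left, 4)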